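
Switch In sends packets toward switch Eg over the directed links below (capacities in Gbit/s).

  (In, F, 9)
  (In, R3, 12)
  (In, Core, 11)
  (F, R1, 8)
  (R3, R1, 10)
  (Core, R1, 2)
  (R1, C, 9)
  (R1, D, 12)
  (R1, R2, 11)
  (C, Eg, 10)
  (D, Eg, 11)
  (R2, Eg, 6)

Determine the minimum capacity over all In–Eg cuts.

Augment In→F→R1→C→Eg: bottleneck 8, flow now 8.
Augment In→R3→R1→C→Eg: bottleneck 1, flow now 9.
Augment In→R3→R1→D→Eg: bottleneck 9, flow now 18.
Augment In→Core→R1→D→Eg: bottleneck 2, flow now 20.
No augmenting path remains; maximum flow = 20.
By max-flow min-cut, the minimum cut capacity equals the max flow.
In the residual graph, reachable from In: {In, F, R3, Core}.
Min-cut edges: F→R1 (8), R3→R1 (10), Core→R1 (2); capacity 8 + 10 + 2 = 20.

20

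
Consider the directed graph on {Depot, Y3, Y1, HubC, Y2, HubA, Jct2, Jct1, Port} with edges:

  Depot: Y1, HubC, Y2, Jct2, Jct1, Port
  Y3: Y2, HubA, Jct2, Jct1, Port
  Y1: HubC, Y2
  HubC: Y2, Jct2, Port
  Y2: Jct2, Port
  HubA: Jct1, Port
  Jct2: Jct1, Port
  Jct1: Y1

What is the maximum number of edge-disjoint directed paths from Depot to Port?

4

Assign every edge capacity 1; by Menger, the answer equals the max flow.
Path Depot→Port (+1); total 1.
Path Depot→HubC→Port (+1); total 2.
Path Depot→Y2→Port (+1); total 3.
Path Depot→Jct2→Port (+1); total 4.
No residual Depot→Port path; max flow = 4.
Certifying cut of size 4: {Depot→Port, HubC→Port, Jct2→Port, Y2→Port}.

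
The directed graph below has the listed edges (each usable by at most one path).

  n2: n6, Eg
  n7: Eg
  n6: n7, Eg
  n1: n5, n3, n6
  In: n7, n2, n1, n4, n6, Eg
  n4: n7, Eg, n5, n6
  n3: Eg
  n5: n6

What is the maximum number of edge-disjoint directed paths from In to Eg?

Assign every edge capacity 1; by Menger, the answer equals the max flow.
Path In→Eg (+1); total 1.
Path In→n2→Eg (+1); total 2.
Path In→n4→Eg (+1); total 3.
Path In→n6→Eg (+1); total 4.
Path In→n7→Eg (+1); total 5.
Path In→n1→n3→Eg (+1); total 6.
No residual In→Eg path; max flow = 6.
Certifying cut of size 6: {In→Eg, In→n1, In→n2, In→n4, In→n6, In→n7}.

6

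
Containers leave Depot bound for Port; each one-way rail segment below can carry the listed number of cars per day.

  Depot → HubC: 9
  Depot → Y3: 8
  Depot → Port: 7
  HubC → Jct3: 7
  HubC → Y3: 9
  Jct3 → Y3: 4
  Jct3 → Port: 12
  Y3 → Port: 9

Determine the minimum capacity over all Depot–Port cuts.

23

Augment Depot→Port: bottleneck 7, flow now 7.
Augment Depot→Y3→Port: bottleneck 8, flow now 15.
Augment Depot→HubC→Jct3→Port: bottleneck 7, flow now 22.
Augment Depot→HubC→Y3→Port: bottleneck 1, flow now 23.
No augmenting path remains; maximum flow = 23.
By max-flow min-cut, the minimum cut capacity equals the max flow.
In the residual graph, reachable from Depot: {Depot, HubC, Y3}.
Min-cut edges: Depot→Port (7), HubC→Jct3 (7), Y3→Port (9); capacity 7 + 7 + 9 = 23.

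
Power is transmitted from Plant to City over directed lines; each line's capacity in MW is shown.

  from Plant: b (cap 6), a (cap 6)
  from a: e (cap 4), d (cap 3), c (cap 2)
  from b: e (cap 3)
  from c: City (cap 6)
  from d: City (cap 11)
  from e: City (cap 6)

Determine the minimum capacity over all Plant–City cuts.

Augment Plant→a→c→City: bottleneck 2, flow now 2.
Augment Plant→a→d→City: bottleneck 3, flow now 5.
Augment Plant→a→e→City: bottleneck 1, flow now 6.
Augment Plant→b→e→City: bottleneck 3, flow now 9.
No augmenting path remains; maximum flow = 9.
By max-flow min-cut, the minimum cut capacity equals the max flow.
In the residual graph, reachable from Plant: {Plant, b}.
Min-cut edges: Plant→a (6), b→e (3); capacity 6 + 3 = 9.

9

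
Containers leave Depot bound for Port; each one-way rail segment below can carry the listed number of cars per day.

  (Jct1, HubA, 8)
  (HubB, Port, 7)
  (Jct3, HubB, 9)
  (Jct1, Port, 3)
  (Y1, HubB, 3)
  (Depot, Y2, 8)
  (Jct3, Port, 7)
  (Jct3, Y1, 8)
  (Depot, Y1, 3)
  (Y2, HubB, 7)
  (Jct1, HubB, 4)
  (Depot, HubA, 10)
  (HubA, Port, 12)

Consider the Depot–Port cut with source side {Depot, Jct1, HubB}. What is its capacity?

Edges leaving {Depot, Jct1, HubB}: Depot→HubA (10), Depot→Y2 (8), Depot→Y1 (3), Jct1→HubA (8), Jct1→Port (3), HubB→Port (7).
Cut capacity = 10 + 8 + 3 + 8 + 3 + 7 = 39.

39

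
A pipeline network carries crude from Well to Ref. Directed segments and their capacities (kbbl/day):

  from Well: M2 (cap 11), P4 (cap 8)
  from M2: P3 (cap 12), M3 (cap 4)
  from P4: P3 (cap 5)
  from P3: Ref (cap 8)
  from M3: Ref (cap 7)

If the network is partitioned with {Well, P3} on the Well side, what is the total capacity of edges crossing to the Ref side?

27

Edges leaving {Well, P3}: Well→M2 (11), Well→P4 (8), P3→Ref (8).
Cut capacity = 11 + 8 + 8 = 27.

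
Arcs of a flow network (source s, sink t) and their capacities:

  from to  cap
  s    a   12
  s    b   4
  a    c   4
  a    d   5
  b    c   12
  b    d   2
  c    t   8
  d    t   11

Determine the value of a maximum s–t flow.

13

Augment s→a→c→t: bottleneck 4, flow now 4.
Augment s→a→d→t: bottleneck 5, flow now 9.
Augment s→b→c→t: bottleneck 4, flow now 13.
No augmenting path remains; maximum flow = 13.
In the residual graph, reachable from s: {s, a}.
Min-cut edges: s→b (4), a→c (4), a→d (5); capacity 4 + 4 + 5 = 13.
This cut is saturated, so no flow can exceed 13.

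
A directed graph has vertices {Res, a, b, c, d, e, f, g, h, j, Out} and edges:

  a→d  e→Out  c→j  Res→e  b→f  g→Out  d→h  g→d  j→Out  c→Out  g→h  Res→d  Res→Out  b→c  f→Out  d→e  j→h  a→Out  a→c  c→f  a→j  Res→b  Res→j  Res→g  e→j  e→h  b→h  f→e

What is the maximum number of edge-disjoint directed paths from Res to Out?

Assign every edge capacity 1; by Menger, the answer equals the max flow.
Path Res→Out (+1); total 1.
Path Res→e→Out (+1); total 2.
Path Res→g→Out (+1); total 3.
Path Res→j→Out (+1); total 4.
Path Res→b→c→Out (+1); total 5.
No residual Res→Out path; max flow = 5.
Certifying cut of size 5: {Res→Out, Res→b, Res→g, e→Out, j→Out}.

5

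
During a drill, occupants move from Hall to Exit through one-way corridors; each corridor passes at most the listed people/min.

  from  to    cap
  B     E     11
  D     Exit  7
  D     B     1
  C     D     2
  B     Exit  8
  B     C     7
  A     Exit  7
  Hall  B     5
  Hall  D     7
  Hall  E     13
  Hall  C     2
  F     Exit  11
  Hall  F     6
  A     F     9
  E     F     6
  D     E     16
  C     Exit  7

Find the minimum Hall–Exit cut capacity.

Augment Hall→B→Exit: bottleneck 5, flow now 5.
Augment Hall→C→Exit: bottleneck 2, flow now 7.
Augment Hall→D→Exit: bottleneck 7, flow now 14.
Augment Hall→F→Exit: bottleneck 6, flow now 20.
Augment Hall→E→F→Exit: bottleneck 5, flow now 25.
No augmenting path remains; maximum flow = 25.
By max-flow min-cut, the minimum cut capacity equals the max flow.
In the residual graph, reachable from Hall: {Hall, E, F}.
Min-cut edges: Hall→B (5), Hall→C (2), Hall→D (7), F→Exit (11); capacity 5 + 2 + 7 + 11 = 25.

25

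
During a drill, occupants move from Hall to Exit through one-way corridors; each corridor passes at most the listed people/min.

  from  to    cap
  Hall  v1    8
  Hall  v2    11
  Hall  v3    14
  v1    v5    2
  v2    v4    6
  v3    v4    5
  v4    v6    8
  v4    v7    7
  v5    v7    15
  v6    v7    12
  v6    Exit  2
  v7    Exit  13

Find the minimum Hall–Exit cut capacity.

13

Augment Hall→v1→v5→v7→Exit: bottleneck 2, flow now 2.
Augment Hall→v2→v4→v6→Exit: bottleneck 2, flow now 4.
Augment Hall→v2→v4→v7→Exit: bottleneck 4, flow now 8.
Augment Hall→v3→v4→v7→Exit: bottleneck 3, flow now 11.
Augment Hall→v3→v4→v6→v7→Exit: bottleneck 2, flow now 13.
No augmenting path remains; maximum flow = 13.
By max-flow min-cut, the minimum cut capacity equals the max flow.
In the residual graph, reachable from Hall: {Hall, v1, v2, v3}.
Min-cut edges: v1→v5 (2), v2→v4 (6), v3→v4 (5); capacity 2 + 6 + 5 = 13.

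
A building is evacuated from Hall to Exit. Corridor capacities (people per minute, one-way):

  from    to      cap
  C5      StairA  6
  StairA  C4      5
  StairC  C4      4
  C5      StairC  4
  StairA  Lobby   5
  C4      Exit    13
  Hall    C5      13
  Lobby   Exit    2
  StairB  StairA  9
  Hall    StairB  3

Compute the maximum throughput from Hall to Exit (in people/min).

Augment Hall→C5→StairC→C4→Exit: bottleneck 4, flow now 4.
Augment Hall→C5→StairA→C4→Exit: bottleneck 5, flow now 9.
Augment Hall→C5→StairA→Lobby→Exit: bottleneck 1, flow now 10.
Augment Hall→StairB→StairA→Lobby→Exit: bottleneck 1, flow now 11.
No augmenting path remains; maximum flow = 11.
In the residual graph, reachable from Hall: {Hall, C5, StairB, StairA, Lobby}.
Min-cut edges: C5→StairC (4), StairA→C4 (5), Lobby→Exit (2); capacity 4 + 5 + 2 = 11.
This cut is saturated, so no flow can exceed 11.

11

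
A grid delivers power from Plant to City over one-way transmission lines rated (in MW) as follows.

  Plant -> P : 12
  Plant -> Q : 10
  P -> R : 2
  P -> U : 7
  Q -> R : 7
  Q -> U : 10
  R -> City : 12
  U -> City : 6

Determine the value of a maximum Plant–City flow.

Augment Plant→P→R→City: bottleneck 2, flow now 2.
Augment Plant→P→U→City: bottleneck 6, flow now 8.
Augment Plant→Q→R→City: bottleneck 7, flow now 15.
No augmenting path remains; maximum flow = 15.
In the residual graph, reachable from Plant: {Plant, P, Q, U}.
Min-cut edges: P→R (2), Q→R (7), U→City (6); capacity 2 + 7 + 6 = 15.
This cut is saturated, so no flow can exceed 15.

15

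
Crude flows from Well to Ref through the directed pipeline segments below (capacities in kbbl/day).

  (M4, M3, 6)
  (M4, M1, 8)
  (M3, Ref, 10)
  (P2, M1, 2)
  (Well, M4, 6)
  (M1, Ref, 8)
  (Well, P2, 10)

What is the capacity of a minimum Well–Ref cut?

8

Augment Well→M4→M3→Ref: bottleneck 6, flow now 6.
Augment Well→P2→M1→Ref: bottleneck 2, flow now 8.
No augmenting path remains; maximum flow = 8.
By max-flow min-cut, the minimum cut capacity equals the max flow.
In the residual graph, reachable from Well: {Well, P2}.
Min-cut edges: Well→M4 (6), P2→M1 (2); capacity 6 + 2 = 8.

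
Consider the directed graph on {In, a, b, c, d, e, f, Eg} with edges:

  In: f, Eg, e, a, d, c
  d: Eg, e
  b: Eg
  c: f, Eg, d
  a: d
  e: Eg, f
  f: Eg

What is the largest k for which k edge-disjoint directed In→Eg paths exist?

5

Assign every edge capacity 1; by Menger, the answer equals the max flow.
Path In→Eg (+1); total 1.
Path In→c→Eg (+1); total 2.
Path In→d→Eg (+1); total 3.
Path In→e→Eg (+1); total 4.
Path In→f→Eg (+1); total 5.
No residual In→Eg path; max flow = 5.
Certifying cut of size 5: {In→Eg, In→c, d→Eg, e→Eg, f→Eg}.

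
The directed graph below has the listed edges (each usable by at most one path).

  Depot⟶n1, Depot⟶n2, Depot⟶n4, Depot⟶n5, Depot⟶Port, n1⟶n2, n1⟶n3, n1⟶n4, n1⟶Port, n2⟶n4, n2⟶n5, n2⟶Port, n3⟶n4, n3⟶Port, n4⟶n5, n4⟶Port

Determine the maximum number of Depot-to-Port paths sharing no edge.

4

Assign every edge capacity 1; by Menger, the answer equals the max flow.
Path Depot→Port (+1); total 1.
Path Depot→n1→Port (+1); total 2.
Path Depot→n2→Port (+1); total 3.
Path Depot→n4→Port (+1); total 4.
No residual Depot→Port path; max flow = 4.
Certifying cut of size 4: {Depot→Port, Depot→n1, Depot→n2, Depot→n4}.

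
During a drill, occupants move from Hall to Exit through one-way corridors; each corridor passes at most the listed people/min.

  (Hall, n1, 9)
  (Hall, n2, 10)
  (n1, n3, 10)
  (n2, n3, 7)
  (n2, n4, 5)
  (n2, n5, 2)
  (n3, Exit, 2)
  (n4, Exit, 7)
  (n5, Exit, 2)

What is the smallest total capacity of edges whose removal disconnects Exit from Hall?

Augment Hall→n1→n3→Exit: bottleneck 2, flow now 2.
Augment Hall→n2→n4→Exit: bottleneck 5, flow now 7.
Augment Hall→n2→n5→Exit: bottleneck 2, flow now 9.
No augmenting path remains; maximum flow = 9.
By max-flow min-cut, the minimum cut capacity equals the max flow.
In the residual graph, reachable from Hall: {Hall, n1, n2, n3}.
Min-cut edges: n2→n4 (5), n2→n5 (2), n3→Exit (2); capacity 5 + 2 + 2 = 9.

9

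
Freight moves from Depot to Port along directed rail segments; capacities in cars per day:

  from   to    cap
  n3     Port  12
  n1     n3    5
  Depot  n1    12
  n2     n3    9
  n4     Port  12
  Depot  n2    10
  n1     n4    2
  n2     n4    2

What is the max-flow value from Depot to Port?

Augment Depot→n1→n3→Port: bottleneck 5, flow now 5.
Augment Depot→n1→n4→Port: bottleneck 2, flow now 7.
Augment Depot→n2→n3→Port: bottleneck 7, flow now 14.
Augment Depot→n2→n4→Port: bottleneck 2, flow now 16.
No augmenting path remains; maximum flow = 16.
In the residual graph, reachable from Depot: {Depot, n1, n2, n3}.
Min-cut edges: n1→n4 (2), n2→n4 (2), n3→Port (12); capacity 2 + 2 + 12 = 16.
This cut is saturated, so no flow can exceed 16.

16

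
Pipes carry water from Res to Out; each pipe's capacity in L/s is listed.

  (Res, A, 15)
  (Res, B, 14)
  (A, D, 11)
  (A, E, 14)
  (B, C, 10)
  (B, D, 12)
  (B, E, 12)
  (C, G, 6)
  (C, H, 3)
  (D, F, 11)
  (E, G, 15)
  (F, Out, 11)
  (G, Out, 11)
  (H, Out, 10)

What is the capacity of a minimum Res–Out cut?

25

Augment Res→A→D→F→Out: bottleneck 11, flow now 11.
Augment Res→A→E→G→Out: bottleneck 4, flow now 15.
Augment Res→B→C→G→Out: bottleneck 6, flow now 21.
Augment Res→B→C→H→Out: bottleneck 3, flow now 24.
Augment Res→B→E→G→Out: bottleneck 1, flow now 25.
No augmenting path remains; maximum flow = 25.
By max-flow min-cut, the minimum cut capacity equals the max flow.
In the residual graph, reachable from Res: {Res, A, B, C, D, E, G}.
Min-cut edges: C→H (3), D→F (11), G→Out (11); capacity 3 + 11 + 11 = 25.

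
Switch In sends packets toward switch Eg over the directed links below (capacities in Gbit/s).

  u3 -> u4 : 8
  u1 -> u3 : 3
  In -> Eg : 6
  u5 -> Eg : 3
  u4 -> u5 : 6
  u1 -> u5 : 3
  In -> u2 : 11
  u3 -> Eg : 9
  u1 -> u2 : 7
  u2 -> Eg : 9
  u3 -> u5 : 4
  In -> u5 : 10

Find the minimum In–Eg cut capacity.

Augment In→Eg: bottleneck 6, flow now 6.
Augment In→u2→Eg: bottleneck 9, flow now 15.
Augment In→u5→Eg: bottleneck 3, flow now 18.
No augmenting path remains; maximum flow = 18.
By max-flow min-cut, the minimum cut capacity equals the max flow.
In the residual graph, reachable from In: {In, u2, u5}.
Min-cut edges: In→Eg (6), u2→Eg (9), u5→Eg (3); capacity 6 + 9 + 3 = 18.

18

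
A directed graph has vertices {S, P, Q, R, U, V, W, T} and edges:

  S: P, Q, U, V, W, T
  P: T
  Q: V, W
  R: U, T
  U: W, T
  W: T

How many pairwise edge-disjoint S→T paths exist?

Assign every edge capacity 1; by Menger, the answer equals the max flow.
Path S→T (+1); total 1.
Path S→P→T (+1); total 2.
Path S→U→T (+1); total 3.
Path S→W→T (+1); total 4.
No residual S→T path; max flow = 4.
Certifying cut of size 4: {S→P, S→T, S→U, W→T}.

4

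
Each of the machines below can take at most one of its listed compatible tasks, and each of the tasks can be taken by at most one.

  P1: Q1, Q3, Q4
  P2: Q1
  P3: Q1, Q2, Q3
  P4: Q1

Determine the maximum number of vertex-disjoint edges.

Unit-capacity flow: source→left, listed edges, right→sink; max matching = max flow.
Augmenting path P1→Q1 (+1); matched 1.
Augmenting path P3→Q2 (+1); matched 2.
Augmenting path P2→Q1→P1→Q3 (+1); matched 3.
No augmenting path remains; maximum matching = 3.
König certificate: {P1, P3, Q1} is a vertex cover of size 3 (every listed pair touches it), so no matching can be larger.

3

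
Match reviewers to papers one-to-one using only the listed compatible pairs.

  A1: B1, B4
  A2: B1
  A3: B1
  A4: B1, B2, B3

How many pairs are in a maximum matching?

Unit-capacity flow: source→left, listed edges, right→sink; max matching = max flow.
Augmenting path A1→B1 (+1); matched 1.
Augmenting path A4→B2 (+1); matched 2.
Augmenting path A2→B1→A1→B4 (+1); matched 3.
No augmenting path remains; maximum matching = 3.
König certificate: {A1, A4, B1} is a vertex cover of size 3 (every listed pair touches it), so no matching can be larger.

3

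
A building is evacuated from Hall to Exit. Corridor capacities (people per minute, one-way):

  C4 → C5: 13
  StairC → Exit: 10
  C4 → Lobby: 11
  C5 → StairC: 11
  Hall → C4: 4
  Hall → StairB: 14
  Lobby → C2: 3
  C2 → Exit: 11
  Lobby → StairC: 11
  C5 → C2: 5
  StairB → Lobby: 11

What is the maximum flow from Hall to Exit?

Augment Hall→C4→C5→StairC→Exit: bottleneck 4, flow now 4.
Augment Hall→StairB→Lobby→StairC→Exit: bottleneck 6, flow now 10.
Augment Hall→StairB→Lobby→C2→Exit: bottleneck 3, flow now 13.
Augment Hall→StairB→Lobby→StairC→C5→C2→Exit: bottleneck 2, flow now 15. (uses reverse residual edge)
No augmenting path remains; maximum flow = 15.
In the residual graph, reachable from Hall: {Hall, StairB}.
Min-cut edges: Hall→C4 (4), StairB→Lobby (11); capacity 4 + 11 = 15.
This cut is saturated, so no flow can exceed 15.

15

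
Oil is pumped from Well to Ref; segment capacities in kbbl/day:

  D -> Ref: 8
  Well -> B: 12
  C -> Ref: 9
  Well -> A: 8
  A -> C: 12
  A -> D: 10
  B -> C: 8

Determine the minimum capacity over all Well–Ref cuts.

Augment Well→A→C→Ref: bottleneck 8, flow now 8.
Augment Well→B→C→Ref: bottleneck 1, flow now 9.
Augment Well→B→C→A→D→Ref: bottleneck 7, flow now 16. (uses reverse residual edge)
No augmenting path remains; maximum flow = 16.
By max-flow min-cut, the minimum cut capacity equals the max flow.
In the residual graph, reachable from Well: {Well, B}.
Min-cut edges: Well→A (8), B→C (8); capacity 8 + 8 = 16.

16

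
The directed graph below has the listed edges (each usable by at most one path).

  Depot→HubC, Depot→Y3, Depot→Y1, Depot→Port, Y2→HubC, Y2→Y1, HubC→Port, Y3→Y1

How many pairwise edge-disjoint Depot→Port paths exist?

Assign every edge capacity 1; by Menger, the answer equals the max flow.
Path Depot→Port (+1); total 1.
Path Depot→HubC→Port (+1); total 2.
No residual Depot→Port path; max flow = 2.
Certifying cut of size 2: {Depot→HubC, Depot→Port}.

2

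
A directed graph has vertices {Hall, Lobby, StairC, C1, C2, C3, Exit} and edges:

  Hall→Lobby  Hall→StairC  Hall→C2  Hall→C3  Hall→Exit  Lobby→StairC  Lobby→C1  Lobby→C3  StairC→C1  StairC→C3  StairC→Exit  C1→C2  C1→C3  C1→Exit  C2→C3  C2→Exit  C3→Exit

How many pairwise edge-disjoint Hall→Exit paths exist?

5

Assign every edge capacity 1; by Menger, the answer equals the max flow.
Path Hall→Exit (+1); total 1.
Path Hall→StairC→Exit (+1); total 2.
Path Hall→C2→Exit (+1); total 3.
Path Hall→C3→Exit (+1); total 4.
Path Hall→Lobby→C1→Exit (+1); total 5.
No residual Hall→Exit path; max flow = 5.
Certifying cut of size 5: {Hall→C2, Hall→C3, Hall→Exit, Hall→Lobby, Hall→StairC}.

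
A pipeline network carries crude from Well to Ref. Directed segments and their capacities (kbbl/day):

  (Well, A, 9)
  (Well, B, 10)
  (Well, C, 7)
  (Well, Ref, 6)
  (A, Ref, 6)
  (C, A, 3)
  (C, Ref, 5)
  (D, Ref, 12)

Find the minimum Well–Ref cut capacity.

17

Augment Well→Ref: bottleneck 6, flow now 6.
Augment Well→A→Ref: bottleneck 6, flow now 12.
Augment Well→C→Ref: bottleneck 5, flow now 17.
No augmenting path remains; maximum flow = 17.
By max-flow min-cut, the minimum cut capacity equals the max flow.
In the residual graph, reachable from Well: {Well, A, B, C}.
Min-cut edges: Well→Ref (6), A→Ref (6), C→Ref (5); capacity 6 + 6 + 5 = 17.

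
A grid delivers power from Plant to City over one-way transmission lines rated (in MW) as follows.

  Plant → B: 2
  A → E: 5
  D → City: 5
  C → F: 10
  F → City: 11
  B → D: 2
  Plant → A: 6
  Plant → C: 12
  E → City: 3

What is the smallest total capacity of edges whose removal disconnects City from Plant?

15

Augment Plant→A→E→City: bottleneck 3, flow now 3.
Augment Plant→B→D→City: bottleneck 2, flow now 5.
Augment Plant→C→F→City: bottleneck 10, flow now 15.
No augmenting path remains; maximum flow = 15.
By max-flow min-cut, the minimum cut capacity equals the max flow.
In the residual graph, reachable from Plant: {Plant, A, C, E}.
Min-cut edges: Plant→B (2), C→F (10), E→City (3); capacity 2 + 10 + 3 = 15.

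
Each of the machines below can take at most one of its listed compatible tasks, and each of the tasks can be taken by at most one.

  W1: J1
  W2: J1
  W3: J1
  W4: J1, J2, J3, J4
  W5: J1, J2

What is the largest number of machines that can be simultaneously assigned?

3

Unit-capacity flow: source→left, listed edges, right→sink; max matching = max flow.
Augmenting path W1→J1 (+1); matched 1.
Augmenting path W4→J2 (+1); matched 2.
Augmenting path W5→J2→W4→J3 (+1); matched 3.
No augmenting path remains; maximum matching = 3.
König certificate: {W4, W5, J1} is a vertex cover of size 3 (every listed pair touches it), so no matching can be larger.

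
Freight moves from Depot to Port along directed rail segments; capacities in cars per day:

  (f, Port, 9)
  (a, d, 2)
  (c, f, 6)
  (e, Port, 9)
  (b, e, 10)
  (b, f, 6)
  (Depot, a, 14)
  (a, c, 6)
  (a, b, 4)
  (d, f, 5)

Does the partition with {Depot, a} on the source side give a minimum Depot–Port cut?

Given cut capacity: 4 + 6 + 2 = 12.
Augment Depot→a→b→e→Port: bottleneck 4, flow now 4.
Augment Depot→a→c→f→Port: bottleneck 6, flow now 10.
Augment Depot→a→d→f→Port: bottleneck 2, flow now 12.
No augmenting path remains; maximum flow = 12.
Cut capacity 12 equals the max flow, so it is a minimum cut.

Yes — it is a minimum cut (capacity 12).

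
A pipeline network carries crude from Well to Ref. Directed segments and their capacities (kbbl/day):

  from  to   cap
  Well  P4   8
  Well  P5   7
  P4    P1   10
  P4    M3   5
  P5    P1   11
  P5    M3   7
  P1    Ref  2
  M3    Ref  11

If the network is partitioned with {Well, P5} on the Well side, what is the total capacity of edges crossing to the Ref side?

Edges leaving {Well, P5}: Well→P4 (8), P5→P1 (11), P5→M3 (7).
Cut capacity = 8 + 11 + 7 = 26.

26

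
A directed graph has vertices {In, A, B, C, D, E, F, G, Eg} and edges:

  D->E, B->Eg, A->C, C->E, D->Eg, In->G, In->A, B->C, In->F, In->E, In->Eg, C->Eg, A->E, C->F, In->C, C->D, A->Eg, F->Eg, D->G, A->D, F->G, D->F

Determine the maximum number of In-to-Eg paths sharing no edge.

Assign every edge capacity 1; by Menger, the answer equals the max flow.
Path In→Eg (+1); total 1.
Path In→A→Eg (+1); total 2.
Path In→C→Eg (+1); total 3.
Path In→F→Eg (+1); total 4.
No residual In→Eg path; max flow = 4.
Certifying cut of size 4: {In→A, In→C, In→Eg, In→F}.

4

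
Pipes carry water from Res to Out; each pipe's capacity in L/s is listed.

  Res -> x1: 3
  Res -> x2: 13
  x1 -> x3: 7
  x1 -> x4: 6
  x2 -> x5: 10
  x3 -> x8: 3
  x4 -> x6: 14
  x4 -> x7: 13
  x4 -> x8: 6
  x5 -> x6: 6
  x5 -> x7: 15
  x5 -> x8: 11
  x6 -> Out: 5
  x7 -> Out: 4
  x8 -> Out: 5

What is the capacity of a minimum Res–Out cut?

Augment Res→x1→x3→x8→Out: bottleneck 3, flow now 3.
Augment Res→x2→x5→x6→Out: bottleneck 5, flow now 8.
Augment Res→x2→x5→x7→Out: bottleneck 4, flow now 12.
Augment Res→x2→x5→x8→Out: bottleneck 1, flow now 13.
No augmenting path remains; maximum flow = 13.
By max-flow min-cut, the minimum cut capacity equals the max flow.
In the residual graph, reachable from Res: {Res, x2}.
Min-cut edges: Res→x1 (3), x2→x5 (10); capacity 3 + 10 = 13.

13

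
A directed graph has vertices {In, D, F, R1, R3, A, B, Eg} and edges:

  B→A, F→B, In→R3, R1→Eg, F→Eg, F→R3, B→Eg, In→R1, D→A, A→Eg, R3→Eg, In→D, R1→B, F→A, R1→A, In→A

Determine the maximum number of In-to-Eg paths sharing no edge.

3

Assign every edge capacity 1; by Menger, the answer equals the max flow.
Path In→R1→Eg (+1); total 1.
Path In→R3→Eg (+1); total 2.
Path In→A→Eg (+1); total 3.
No residual In→Eg path; max flow = 3.
Certifying cut of size 3: {A→Eg, In→R1, In→R3}.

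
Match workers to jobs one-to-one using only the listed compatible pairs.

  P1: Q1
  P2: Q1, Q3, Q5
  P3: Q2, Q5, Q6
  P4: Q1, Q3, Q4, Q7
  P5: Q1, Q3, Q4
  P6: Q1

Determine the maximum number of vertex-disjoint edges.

5

Unit-capacity flow: source→left, listed edges, right→sink; max matching = max flow.
Augmenting path P1→Q1 (+1); matched 1.
Augmenting path P2→Q3 (+1); matched 2.
Augmenting path P3→Q2 (+1); matched 3.
Augmenting path P4→Q4 (+1); matched 4.
Augmenting path P5→Q3→P2→Q5 (+1); matched 5.
No augmenting path remains; maximum matching = 5.
König certificate: {P2, P3, P4, P5, Q1} is a vertex cover of size 5 (every listed pair touches it), so no matching can be larger.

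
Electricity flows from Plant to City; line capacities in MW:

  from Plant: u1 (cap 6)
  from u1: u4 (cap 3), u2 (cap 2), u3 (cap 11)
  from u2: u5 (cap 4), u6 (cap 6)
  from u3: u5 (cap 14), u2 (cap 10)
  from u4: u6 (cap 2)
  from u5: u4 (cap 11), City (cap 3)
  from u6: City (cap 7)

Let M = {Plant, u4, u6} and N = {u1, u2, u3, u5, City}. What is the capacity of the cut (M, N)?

13

Edges leaving {Plant, u4, u6}: Plant→u1 (6), u6→City (7).
Cut capacity = 6 + 7 = 13.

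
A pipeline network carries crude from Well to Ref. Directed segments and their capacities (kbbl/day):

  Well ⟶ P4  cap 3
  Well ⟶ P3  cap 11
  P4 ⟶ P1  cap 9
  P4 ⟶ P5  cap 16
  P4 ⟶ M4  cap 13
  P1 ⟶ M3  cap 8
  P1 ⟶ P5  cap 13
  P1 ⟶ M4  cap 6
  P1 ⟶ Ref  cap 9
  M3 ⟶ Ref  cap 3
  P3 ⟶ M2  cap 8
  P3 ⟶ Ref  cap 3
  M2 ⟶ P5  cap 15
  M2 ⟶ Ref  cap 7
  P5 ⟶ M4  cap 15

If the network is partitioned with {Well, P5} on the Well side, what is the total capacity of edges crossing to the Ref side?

Edges leaving {Well, P5}: Well→P4 (3), Well→P3 (11), P5→M4 (15).
Cut capacity = 3 + 11 + 15 = 29.

29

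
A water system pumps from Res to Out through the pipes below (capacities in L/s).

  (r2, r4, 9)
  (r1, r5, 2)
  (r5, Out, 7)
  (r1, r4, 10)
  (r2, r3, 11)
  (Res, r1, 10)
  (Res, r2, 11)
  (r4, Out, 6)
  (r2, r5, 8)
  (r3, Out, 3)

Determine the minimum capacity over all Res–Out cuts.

Augment Res→r1→r4→Out: bottleneck 6, flow now 6.
Augment Res→r1→r5→Out: bottleneck 2, flow now 8.
Augment Res→r2→r3→Out: bottleneck 3, flow now 11.
Augment Res→r2→r5→Out: bottleneck 5, flow now 16.
No augmenting path remains; maximum flow = 16.
By max-flow min-cut, the minimum cut capacity equals the max flow.
In the residual graph, reachable from Res: {Res, r1, r2, r3, r4, r5}.
Min-cut edges: r3→Out (3), r4→Out (6), r5→Out (7); capacity 3 + 6 + 7 = 16.

16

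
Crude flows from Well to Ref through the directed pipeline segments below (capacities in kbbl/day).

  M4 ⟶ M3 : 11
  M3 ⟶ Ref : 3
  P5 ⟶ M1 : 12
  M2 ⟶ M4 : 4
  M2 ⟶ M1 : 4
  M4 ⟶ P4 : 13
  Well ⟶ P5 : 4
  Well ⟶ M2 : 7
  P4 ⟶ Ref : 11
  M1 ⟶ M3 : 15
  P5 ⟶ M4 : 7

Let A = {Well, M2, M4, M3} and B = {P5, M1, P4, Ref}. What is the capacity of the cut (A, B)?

24

Edges leaving {Well, M2, M4, M3}: Well→P5 (4), M2→M1 (4), M4→P4 (13), M3→Ref (3).
Cut capacity = 4 + 4 + 13 + 3 = 24.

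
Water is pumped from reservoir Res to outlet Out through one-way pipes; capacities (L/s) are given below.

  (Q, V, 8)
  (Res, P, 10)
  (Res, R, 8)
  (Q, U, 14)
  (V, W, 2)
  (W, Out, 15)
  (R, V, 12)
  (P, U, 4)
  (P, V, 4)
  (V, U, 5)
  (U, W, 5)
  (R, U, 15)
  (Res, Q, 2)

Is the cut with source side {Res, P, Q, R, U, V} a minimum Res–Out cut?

Yes — it is a minimum cut (capacity 7).

Given cut capacity: 5 + 2 = 7.
Augment Res→P→U→W→Out: bottleneck 4, flow now 4.
Augment Res→P→V→W→Out: bottleneck 2, flow now 6.
Augment Res→Q→U→W→Out: bottleneck 1, flow now 7.
No augmenting path remains; maximum flow = 7.
Cut capacity 7 equals the max flow, so it is a minimum cut.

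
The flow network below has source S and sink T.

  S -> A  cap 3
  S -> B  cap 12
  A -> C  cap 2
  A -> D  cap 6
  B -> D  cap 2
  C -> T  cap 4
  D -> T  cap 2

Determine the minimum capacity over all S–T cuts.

4

Augment S→A→C→T: bottleneck 2, flow now 2.
Augment S→A→D→T: bottleneck 1, flow now 3.
Augment S→B→D→T: bottleneck 1, flow now 4.
No augmenting path remains; maximum flow = 4.
By max-flow min-cut, the minimum cut capacity equals the max flow.
In the residual graph, reachable from S: {S, A, B, D}.
Min-cut edges: A→C (2), D→T (2); capacity 2 + 2 = 4.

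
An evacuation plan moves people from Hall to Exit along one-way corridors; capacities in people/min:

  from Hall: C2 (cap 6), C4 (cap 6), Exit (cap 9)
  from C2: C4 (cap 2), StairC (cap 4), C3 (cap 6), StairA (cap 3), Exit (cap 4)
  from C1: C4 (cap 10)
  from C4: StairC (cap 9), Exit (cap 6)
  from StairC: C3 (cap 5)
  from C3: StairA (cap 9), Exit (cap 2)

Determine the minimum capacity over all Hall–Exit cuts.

Augment Hall→Exit: bottleneck 9, flow now 9.
Augment Hall→C2→Exit: bottleneck 4, flow now 13.
Augment Hall→C4→Exit: bottleneck 6, flow now 19.
Augment Hall→C2→C3→Exit: bottleneck 2, flow now 21.
No augmenting path remains; maximum flow = 21.
By max-flow min-cut, the minimum cut capacity equals the max flow.
In the residual graph, reachable from Hall: {Hall}.
Min-cut edges: Hall→C2 (6), Hall→C4 (6), Hall→Exit (9); capacity 6 + 6 + 9 = 21.

21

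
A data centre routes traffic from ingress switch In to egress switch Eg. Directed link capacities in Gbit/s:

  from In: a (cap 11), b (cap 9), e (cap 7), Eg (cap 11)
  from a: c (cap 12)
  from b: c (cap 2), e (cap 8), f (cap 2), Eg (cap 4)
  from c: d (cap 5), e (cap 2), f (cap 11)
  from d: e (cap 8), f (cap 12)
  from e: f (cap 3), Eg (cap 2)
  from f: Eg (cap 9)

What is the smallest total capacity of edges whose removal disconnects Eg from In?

26

Augment In→Eg: bottleneck 11, flow now 11.
Augment In→b→Eg: bottleneck 4, flow now 15.
Augment In→e→Eg: bottleneck 2, flow now 17.
Augment In→b→f→Eg: bottleneck 2, flow now 19.
Augment In→e→f→Eg: bottleneck 3, flow now 22.
Augment In→a→c→f→Eg: bottleneck 4, flow now 26.
No augmenting path remains; maximum flow = 26.
By max-flow min-cut, the minimum cut capacity equals the max flow.
In the residual graph, reachable from In: {In, a, b, c, d, e, f}.
Min-cut edges: In→Eg (11), b→Eg (4), e→Eg (2), f→Eg (9); capacity 11 + 4 + 2 + 9 = 26.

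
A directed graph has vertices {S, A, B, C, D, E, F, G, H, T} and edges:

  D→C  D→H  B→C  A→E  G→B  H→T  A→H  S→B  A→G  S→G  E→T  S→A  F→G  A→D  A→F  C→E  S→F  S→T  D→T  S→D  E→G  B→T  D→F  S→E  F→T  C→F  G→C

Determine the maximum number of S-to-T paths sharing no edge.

6

Assign every edge capacity 1; by Menger, the answer equals the max flow.
Path S→T (+1); total 1.
Path S→B→T (+1); total 2.
Path S→D→T (+1); total 3.
Path S→E→T (+1); total 4.
Path S→F→T (+1); total 5.
Path S→A→H→T (+1); total 6.
No residual S→T path; max flow = 6.
Certifying cut of size 6: {B→T, E→T, F→T, S→A, S→D, S→T}.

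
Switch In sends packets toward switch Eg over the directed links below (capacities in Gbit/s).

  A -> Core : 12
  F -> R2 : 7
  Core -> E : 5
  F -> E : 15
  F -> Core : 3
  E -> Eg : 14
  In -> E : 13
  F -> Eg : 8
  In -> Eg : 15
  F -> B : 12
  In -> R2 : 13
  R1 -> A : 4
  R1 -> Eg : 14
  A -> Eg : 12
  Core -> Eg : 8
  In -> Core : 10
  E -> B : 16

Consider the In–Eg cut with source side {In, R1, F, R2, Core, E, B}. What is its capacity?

63

Edges leaving {In, R1, F, R2, Core, E, B}: In→Eg (15), R1→A (4), R1→Eg (14), F→Eg (8), Core→Eg (8), E→Eg (14).
Cut capacity = 15 + 4 + 14 + 8 + 8 + 14 = 63.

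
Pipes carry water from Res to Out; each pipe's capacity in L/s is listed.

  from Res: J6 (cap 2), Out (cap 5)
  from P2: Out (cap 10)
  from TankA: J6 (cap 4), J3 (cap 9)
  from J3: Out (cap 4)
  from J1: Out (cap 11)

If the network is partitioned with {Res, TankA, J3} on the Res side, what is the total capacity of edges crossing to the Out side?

15

Edges leaving {Res, TankA, J3}: Res→J6 (2), Res→Out (5), TankA→J6 (4), J3→Out (4).
Cut capacity = 2 + 5 + 4 + 4 = 15.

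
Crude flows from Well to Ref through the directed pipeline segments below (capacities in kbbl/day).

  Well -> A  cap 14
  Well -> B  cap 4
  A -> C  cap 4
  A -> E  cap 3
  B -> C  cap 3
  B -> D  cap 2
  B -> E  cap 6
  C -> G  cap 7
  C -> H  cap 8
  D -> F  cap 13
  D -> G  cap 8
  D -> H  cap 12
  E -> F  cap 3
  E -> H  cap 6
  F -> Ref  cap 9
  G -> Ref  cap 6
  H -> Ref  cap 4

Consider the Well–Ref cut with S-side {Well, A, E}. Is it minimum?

Given cut capacity: 4 + 4 + 3 + 6 = 17.
Augment Well→A→C→G→Ref: bottleneck 4, flow now 4.
Augment Well→A→E→F→Ref: bottleneck 3, flow now 7.
Augment Well→B→C→G→Ref: bottleneck 2, flow now 9.
Augment Well→B→C→H→Ref: bottleneck 1, flow now 10.
Augment Well→B→D→F→Ref: bottleneck 1, flow now 11.
No augmenting path remains; maximum flow = 11.
In the residual graph, reachable from Well: {Well, A}.
Min-cut edges: Well→B (4), A→C (4), A→E (3); capacity 4 + 4 + 3 = 11.
Cut capacity 17 exceeds the max flow 11, so it is not minimum.

No — its capacity is 17, but the minimum cut has capacity 11.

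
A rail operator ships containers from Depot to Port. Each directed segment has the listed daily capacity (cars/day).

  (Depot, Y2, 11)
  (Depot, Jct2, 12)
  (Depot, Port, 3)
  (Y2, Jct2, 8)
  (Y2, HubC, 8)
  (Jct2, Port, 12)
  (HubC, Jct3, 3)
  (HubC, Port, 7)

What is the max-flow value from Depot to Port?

22

Augment Depot→Port: bottleneck 3, flow now 3.
Augment Depot→Jct2→Port: bottleneck 12, flow now 15.
Augment Depot→Y2→HubC→Port: bottleneck 7, flow now 22.
No augmenting path remains; maximum flow = 22.
In the residual graph, reachable from Depot: {Depot, Y2, Jct2, HubC, Jct3}.
Min-cut edges: Depot→Port (3), Jct2→Port (12), HubC→Port (7); capacity 3 + 12 + 7 = 22.
This cut is saturated, so no flow can exceed 22.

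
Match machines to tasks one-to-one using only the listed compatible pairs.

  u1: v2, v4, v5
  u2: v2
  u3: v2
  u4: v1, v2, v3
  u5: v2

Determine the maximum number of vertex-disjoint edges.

3

Unit-capacity flow: source→left, listed edges, right→sink; max matching = max flow.
Augmenting path u1→v2 (+1); matched 1.
Augmenting path u4→v1 (+1); matched 2.
Augmenting path u2→v2→u1→v4 (+1); matched 3.
No augmenting path remains; maximum matching = 3.
König certificate: {u1, u4, v2} is a vertex cover of size 3 (every listed pair touches it), so no matching can be larger.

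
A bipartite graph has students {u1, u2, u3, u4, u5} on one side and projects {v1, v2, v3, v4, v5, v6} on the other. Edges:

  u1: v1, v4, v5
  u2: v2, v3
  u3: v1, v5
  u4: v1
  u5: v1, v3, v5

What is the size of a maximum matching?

5

Unit-capacity flow: source→left, listed edges, right→sink; max matching = max flow.
Augmenting path u1→v1 (+1); matched 1.
Augmenting path u2→v2 (+1); matched 2.
Augmenting path u3→v5 (+1); matched 3.
Augmenting path u5→v3 (+1); matched 4.
Augmenting path u4→v1→u1→v4 (+1); matched 5.
No augmenting path remains; maximum matching = 5.
König certificate: {u1, u2, u3, u4, u5} is a vertex cover of size 5 (every listed pair touches it), so no matching can be larger.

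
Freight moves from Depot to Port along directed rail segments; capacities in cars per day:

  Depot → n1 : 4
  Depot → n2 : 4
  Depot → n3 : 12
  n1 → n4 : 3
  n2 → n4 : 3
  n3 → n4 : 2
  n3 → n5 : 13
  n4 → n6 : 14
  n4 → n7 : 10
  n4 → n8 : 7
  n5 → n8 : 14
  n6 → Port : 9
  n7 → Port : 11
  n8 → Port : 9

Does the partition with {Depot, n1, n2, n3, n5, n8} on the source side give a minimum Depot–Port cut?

Given cut capacity: 3 + 3 + 2 + 9 = 17.
Augment Depot→n1→n4→n6→Port: bottleneck 3, flow now 3.
Augment Depot→n2→n4→n6→Port: bottleneck 3, flow now 6.
Augment Depot→n3→n4→n6→Port: bottleneck 2, flow now 8.
Augment Depot→n3→n5→n8→Port: bottleneck 9, flow now 17.
No augmenting path remains; maximum flow = 17.
Cut capacity 17 equals the max flow, so it is a minimum cut.

Yes — it is a minimum cut (capacity 17).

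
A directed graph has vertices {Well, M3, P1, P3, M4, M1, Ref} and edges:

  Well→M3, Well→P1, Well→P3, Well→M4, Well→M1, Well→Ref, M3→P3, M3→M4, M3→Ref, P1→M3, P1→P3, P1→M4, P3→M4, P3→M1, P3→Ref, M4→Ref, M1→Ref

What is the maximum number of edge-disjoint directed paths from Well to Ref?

5

Assign every edge capacity 1; by Menger, the answer equals the max flow.
Path Well→Ref (+1); total 1.
Path Well→M3→Ref (+1); total 2.
Path Well→P3→Ref (+1); total 3.
Path Well→M4→Ref (+1); total 4.
Path Well→M1→Ref (+1); total 5.
No residual Well→Ref path; max flow = 5.
Certifying cut of size 5: {M1→Ref, M3→Ref, M4→Ref, P3→Ref, Well→Ref}.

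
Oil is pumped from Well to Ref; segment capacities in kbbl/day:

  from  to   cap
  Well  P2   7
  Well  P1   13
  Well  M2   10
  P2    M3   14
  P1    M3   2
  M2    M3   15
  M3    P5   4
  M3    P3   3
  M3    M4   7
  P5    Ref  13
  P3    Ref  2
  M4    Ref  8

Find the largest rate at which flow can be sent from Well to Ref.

Augment Well→P2→M3→P5→Ref: bottleneck 4, flow now 4.
Augment Well→P2→M3→P3→Ref: bottleneck 2, flow now 6.
Augment Well→P2→M3→M4→Ref: bottleneck 1, flow now 7.
Augment Well→P1→M3→M4→Ref: bottleneck 2, flow now 9.
Augment Well→M2→M3→M4→Ref: bottleneck 4, flow now 13.
No augmenting path remains; maximum flow = 13.
In the residual graph, reachable from Well: {Well, P2, P1, M2, M3, P3}.
Min-cut edges: M3→P5 (4), M3→M4 (7), P3→Ref (2); capacity 4 + 7 + 2 = 13.
This cut is saturated, so no flow can exceed 13.

13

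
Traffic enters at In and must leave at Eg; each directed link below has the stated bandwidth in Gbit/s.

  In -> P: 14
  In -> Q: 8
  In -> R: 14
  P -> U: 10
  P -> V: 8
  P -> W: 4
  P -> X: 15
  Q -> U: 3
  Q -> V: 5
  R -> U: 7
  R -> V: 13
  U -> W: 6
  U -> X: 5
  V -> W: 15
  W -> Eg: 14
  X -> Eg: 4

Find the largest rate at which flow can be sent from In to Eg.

18

Augment In→P→W→Eg: bottleneck 4, flow now 4.
Augment In→P→X→Eg: bottleneck 4, flow now 8.
Augment In→P→U→W→Eg: bottleneck 6, flow now 14.
Augment In→Q→V→W→Eg: bottleneck 4, flow now 18.
No augmenting path remains; maximum flow = 18.
In the residual graph, reachable from In: {In, P, Q, R, U, V, W, X}.
Min-cut edges: W→Eg (14), X→Eg (4); capacity 14 + 4 = 18.
This cut is saturated, so no flow can exceed 18.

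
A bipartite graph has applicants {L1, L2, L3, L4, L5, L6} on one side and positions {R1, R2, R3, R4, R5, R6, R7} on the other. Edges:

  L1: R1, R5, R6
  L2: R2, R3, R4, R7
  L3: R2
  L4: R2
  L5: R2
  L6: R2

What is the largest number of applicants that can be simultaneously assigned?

3

Unit-capacity flow: source→left, listed edges, right→sink; max matching = max flow.
Augmenting path L1→R1 (+1); matched 1.
Augmenting path L2→R2 (+1); matched 2.
Augmenting path L3→R2→L2→R3 (+1); matched 3.
No augmenting path remains; maximum matching = 3.
König certificate: {L1, L2, R2} is a vertex cover of size 3 (every listed pair touches it), so no matching can be larger.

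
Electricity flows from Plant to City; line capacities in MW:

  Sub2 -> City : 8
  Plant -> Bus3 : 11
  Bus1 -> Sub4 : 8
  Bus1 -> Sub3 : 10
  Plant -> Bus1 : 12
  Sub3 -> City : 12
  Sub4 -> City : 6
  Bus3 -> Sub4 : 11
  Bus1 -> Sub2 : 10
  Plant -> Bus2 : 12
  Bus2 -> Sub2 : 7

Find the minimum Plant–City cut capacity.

24

Augment Plant→Bus3→Sub4→City: bottleneck 6, flow now 6.
Augment Plant→Bus2→Sub2→City: bottleneck 7, flow now 13.
Augment Plant→Bus1→Sub3→City: bottleneck 10, flow now 23.
Augment Plant→Bus1→Sub2→City: bottleneck 1, flow now 24.
No augmenting path remains; maximum flow = 24.
By max-flow min-cut, the minimum cut capacity equals the max flow.
In the residual graph, reachable from Plant: {Plant, Bus3, Bus2, Bus1, Sub4, Sub2}.
Min-cut edges: Bus1→Sub3 (10), Sub4→City (6), Sub2→City (8); capacity 10 + 6 + 8 = 24.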